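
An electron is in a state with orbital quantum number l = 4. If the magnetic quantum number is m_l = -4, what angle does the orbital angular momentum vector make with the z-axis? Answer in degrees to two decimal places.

|L|² = l(l+1)ℏ² = 20ℏ², so |L| = 2√5 ℏ.
L_z = m_l ℏ = −4ℏ.
cos θ = L_z/|L| = -4/√20, so θ ≈ 153.43°.

θ ≈ 153.43°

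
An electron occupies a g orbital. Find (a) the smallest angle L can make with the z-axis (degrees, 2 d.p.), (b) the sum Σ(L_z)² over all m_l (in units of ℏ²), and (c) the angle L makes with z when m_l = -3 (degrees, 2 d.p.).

For a g orbital, l = 4.
cos θ_min = 4/√20, so θ_min ≈ 26.57°.
Σ m_l² = 60, so Σ(L_z)² = 60 ℏ².
For m_l = -3: cos θ = -3/√20, θ ≈ 132.13°.

θ_min ≈ 26.57°; Σ(L_z)² = 60 ℏ²; θ(m_l=-3) ≈ 132.13°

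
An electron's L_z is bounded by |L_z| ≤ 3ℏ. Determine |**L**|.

|L| = 2√3 ℏ ≈ 3.464ℏ

L_z,max = lℏ, so l = 3.
|L| = √(l(l+1)) ℏ = 2√3 ℏ.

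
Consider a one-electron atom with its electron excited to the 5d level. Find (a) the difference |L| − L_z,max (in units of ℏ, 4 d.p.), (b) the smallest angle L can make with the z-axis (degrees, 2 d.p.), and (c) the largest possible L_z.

|L|−L_z,max ≈ 0.4495ℏ; θ_min ≈ 35.26°; L_z,max = 2ℏ

The 5d level has l = 2.
|L| − L_z,max = (√6 − 2)ℏ ≈ 0.4495ℏ.
cos θ_min = 2/√6, so θ_min ≈ 35.26°.
L_z,max = lℏ = 2ℏ.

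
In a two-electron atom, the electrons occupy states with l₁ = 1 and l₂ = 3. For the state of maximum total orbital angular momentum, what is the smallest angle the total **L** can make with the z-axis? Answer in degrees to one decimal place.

θ_min ≈ 26.6°

L runs from |1 − 3| = 2 to 1 + 3 = 4.
L ∈ {2, 3, 4}.
The maximum is L = 4, with |L_tot| = ℏ√(4·5) = 2√5 ℏ.
The minimum angle with z is arccos(4/√20) ≈ 26.6°.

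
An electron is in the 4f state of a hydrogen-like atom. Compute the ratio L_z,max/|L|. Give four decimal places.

L_z,max/|L| = 0.8660

4f means n = 4, l = 3.
|L| = 2√3 ℏ ≈ 3.4641ℏ, while L_z,max = lℏ = 3ℏ.
L_z,max/|L| = 3/√12 = 0.8660.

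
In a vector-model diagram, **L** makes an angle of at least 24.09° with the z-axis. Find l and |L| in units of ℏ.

l = 5, |L| = √30 ℏ ≈ 5.477ℏ

At minimum angle, m_l = l, so cos θ = l/√(l(l+1)); cos²θ = l/(l+1) = 0.8334.
l = cos²θ/sin²θ ≈ 5.
Then |L| = ℏ√(5·6) = √30 ℏ.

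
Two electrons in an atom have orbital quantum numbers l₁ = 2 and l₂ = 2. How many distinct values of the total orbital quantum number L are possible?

By the triangle rule, |l₁ − l₂| ≤ L ≤ l₁ + l₂.
So L can be 0, 1, 2, 3, 4.
That is 5 values.

5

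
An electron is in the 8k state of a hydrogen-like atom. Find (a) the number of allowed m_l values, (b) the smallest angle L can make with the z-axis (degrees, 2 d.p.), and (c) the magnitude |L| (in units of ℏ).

For 8k, l = 7.
There are 2l+1 = 15 values of m_l.
cos θ_min = 7/√56, so θ_min ≈ 20.70°.
|L| = ℏ√(7·8) = 2√14 ℏ ≈ 7.483ℏ.

15 values; θ_min ≈ 20.70°; |L| = 2√14 ℏ ≈ 7.483ℏ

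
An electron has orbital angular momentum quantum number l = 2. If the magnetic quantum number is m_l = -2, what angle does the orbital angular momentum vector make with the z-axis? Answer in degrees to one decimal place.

|L|² = l(l+1)ℏ² = 6ℏ², so |L| = √6 ℏ.
L_z = m_l ℏ = −2ℏ.
cos θ = L_z/|L| = -2/√6, so θ ≈ 144.7°.

θ ≈ 144.7°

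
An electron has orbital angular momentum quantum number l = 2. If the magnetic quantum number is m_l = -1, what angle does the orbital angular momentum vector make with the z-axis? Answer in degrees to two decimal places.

θ ≈ 114.09°

|L| = √(l(l+1)) ℏ = √6 ℏ.
L_z = m_l ℏ = −1ℏ.
cos θ = L_z/|L| = -1/√6, so θ ≈ 114.09°.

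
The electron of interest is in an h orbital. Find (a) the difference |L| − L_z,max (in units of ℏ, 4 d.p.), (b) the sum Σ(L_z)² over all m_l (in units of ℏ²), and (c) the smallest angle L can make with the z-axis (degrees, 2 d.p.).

H corresponds to l = 5.
|L| − L_z,max = (√30 − 5)ℏ ≈ 0.4772ℏ.
Σ m_l² = 110, so Σ(L_z)² = 110 ℏ².
cos θ_min = 5/√30, so θ_min ≈ 24.09°.

|L|−L_z,max ≈ 0.4772ℏ; Σ(L_z)² = 110 ℏ²; θ_min ≈ 24.09°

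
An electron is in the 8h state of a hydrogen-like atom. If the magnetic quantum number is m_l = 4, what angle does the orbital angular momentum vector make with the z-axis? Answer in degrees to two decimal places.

θ ≈ 43.09°

For 8h, l = 5.
|L| = ℏ√(l(l+1)) = √30 ℏ.
L_z = m_l ℏ = 4ℏ.
cos θ = L_z/|L| = 4/√30, so θ ≈ 43.09°.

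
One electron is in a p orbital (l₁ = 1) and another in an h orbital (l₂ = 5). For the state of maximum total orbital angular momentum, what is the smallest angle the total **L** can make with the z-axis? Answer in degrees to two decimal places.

Angular momentum addition gives L = |l₁ − l₂|, …, l₁ + l₂.
So L can be 4, 5, 6.
The maximum is L = 6, with |L_tot| = ℏ√(6·7) = √42 ℏ.
The minimum angle with z is arccos(6/√42) ≈ 22.21°.

θ_min ≈ 22.21°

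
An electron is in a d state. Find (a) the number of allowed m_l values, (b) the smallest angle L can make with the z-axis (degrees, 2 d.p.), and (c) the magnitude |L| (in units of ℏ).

For a d orbital, l = 2.
There are 2l+1 = 5 values of m_l.
cos θ_min = 2/√6, so θ_min ≈ 35.26°.
|L| = ℏ√(2·3) = √6 ℏ ≈ 2.449ℏ.

5 values; θ_min ≈ 35.26°; |L| = √6 ℏ ≈ 2.449ℏ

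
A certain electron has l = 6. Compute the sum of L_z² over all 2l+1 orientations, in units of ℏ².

Σ(L_z)² = 182 ℏ²

m_l runs from −6 to 6, i.e. {-6, -5, -4, -3, -2, -1, 0, 1, 2, 3, 4, 5, 6}.
Σ m_l² = 2·(1 + 4 + 9 + 16 + 25 + 36) = 182.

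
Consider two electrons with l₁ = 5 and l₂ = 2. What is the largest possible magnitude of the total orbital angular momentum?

By the triangle rule, |l₁ − l₂| ≤ L ≤ l₁ + l₂.
L ∈ {3, 4, 5, 6, 7}.
The largest magnitude corresponds to L = 7: |L_tot| = ℏ√(7·8) = 2√14 ℏ.

|L_tot|_max = 2√14 ℏ ≈ 7.483ℏ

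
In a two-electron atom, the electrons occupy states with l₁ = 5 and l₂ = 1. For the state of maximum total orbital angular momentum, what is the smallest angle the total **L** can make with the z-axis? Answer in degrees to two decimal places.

Angular momentum addition gives L = |l₁ − l₂|, …, l₁ + l₂.
Allowed values: L = 4, 5, 6.
The maximum is L = 6, with |L_tot| = ℏ√(6·7) = √42 ℏ.
The minimum angle with z is arccos(6/√42) ≈ 22.21°.

θ_min ≈ 22.21°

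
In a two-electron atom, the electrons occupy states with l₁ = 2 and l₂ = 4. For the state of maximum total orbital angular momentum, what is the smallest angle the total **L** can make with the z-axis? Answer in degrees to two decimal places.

By the triangle rule, |l₁ − l₂| ≤ L ≤ l₁ + l₂.
So L can be 2, 3, 4, 5, 6.
The maximum is L = 6, with |L_tot| = ℏ√(6·7) = √42 ℏ.
The minimum angle with z is arccos(6/√42) ≈ 22.21°.

θ_min ≈ 22.21°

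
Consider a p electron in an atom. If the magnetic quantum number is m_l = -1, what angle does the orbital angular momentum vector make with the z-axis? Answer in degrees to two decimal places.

A p state has l = 1.
|L|² = l(l+1)ℏ² = 2ℏ², so |L| = √2 ℏ.
L_z = m_l ℏ = −1ℏ.
cos θ = L_z/|L| = -1/√2, so θ ≈ 135.00°.

θ ≈ 135.00°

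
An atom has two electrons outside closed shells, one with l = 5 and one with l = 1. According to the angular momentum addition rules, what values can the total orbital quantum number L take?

The total orbital quantum number L ranges from |l₁ − l₂| to l₁ + l₂ in integer steps.
Allowed values: L = 4, 5, 6.

L = 4, 5, 6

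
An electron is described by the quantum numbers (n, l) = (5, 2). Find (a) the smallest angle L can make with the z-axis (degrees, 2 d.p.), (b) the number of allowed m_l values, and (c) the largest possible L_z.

cos θ_min = 2/√6, so θ_min ≈ 35.26°.
There are 2l+1 = 5 values of m_l.
L_z,max = lℏ = 2ℏ.

θ_min ≈ 35.26°; 5 values; L_z,max = 2ℏ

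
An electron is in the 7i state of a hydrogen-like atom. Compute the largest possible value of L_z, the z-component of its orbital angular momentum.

The 7i subshell has l = 6.
L_z = m_l ℏ with m_l ∈ {−6, …, 6}; the maximum is m_l = 6.

L_z,max = 6ℏ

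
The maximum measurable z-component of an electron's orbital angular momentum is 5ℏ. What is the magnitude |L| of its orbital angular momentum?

|L| = √30 ℏ ≈ 5.477ℏ

Since max m_l = l, l = 5.
Then |L| = ℏ√(5·6) = √30 ℏ.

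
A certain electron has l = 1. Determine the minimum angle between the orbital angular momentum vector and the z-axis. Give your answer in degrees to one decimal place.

|L|² = l(l+1)ℏ² = 2ℏ², so |L| = √2 ℏ.
The smallest angle corresponds to the largest L_z, i.e. m_l = l = 1, giving L_z = 1ℏ.
cos θ_min = 1/√2, so θ_min ≈ 45.0°.

θ_min ≈ 45.0°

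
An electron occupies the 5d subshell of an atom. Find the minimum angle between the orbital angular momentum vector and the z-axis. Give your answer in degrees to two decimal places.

θ_min ≈ 35.26°

5d means n = 5, l = 2.
|L|² = l(l+1)ℏ² = 6ℏ², so |L| = √6 ℏ.
The smallest angle corresponds to the largest L_z, i.e. m_l = l = 2, giving L_z = 2ℏ.
cos θ_min = 2/√6, so θ_min ≈ 35.26°.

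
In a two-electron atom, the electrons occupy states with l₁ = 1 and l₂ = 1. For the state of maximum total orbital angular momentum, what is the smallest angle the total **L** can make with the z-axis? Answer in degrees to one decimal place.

Angular momentum addition gives L = |l₁ − l₂|, …, l₁ + l₂.
Allowed values: L = 0, 1, 2.
The maximum is L = 2, with |L_tot| = ℏ√(2·3) = √6 ℏ.
The minimum angle with z is arccos(2/√6) ≈ 35.3°.

θ_min ≈ 35.3°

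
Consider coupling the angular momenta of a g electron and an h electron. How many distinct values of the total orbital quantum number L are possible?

9

By the triangle rule, |l₁ − l₂| ≤ L ≤ l₁ + l₂.
Allowed values: L = 1, 2, 3, 4, 5, 6, 7, 8, 9.
That is 9 values.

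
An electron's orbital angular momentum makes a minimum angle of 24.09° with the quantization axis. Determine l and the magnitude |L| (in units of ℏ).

At minimum angle, m_l = l, so cos θ = l/√(l(l+1)); cos²θ = l/(l+1) = 0.8334.
Solving: l = 5.
Then |L| = ℏ√(5·6) = √30 ℏ.

l = 5, |L| = √30 ℏ ≈ 5.477ℏ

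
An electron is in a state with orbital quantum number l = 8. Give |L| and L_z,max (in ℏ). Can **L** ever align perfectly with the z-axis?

|L| = 6√2 ℏ ≈ 8.4853ℏ, while L_z,max = lℏ = 8ℏ.
Since |L| > L_z,max, the vector can never point exactly along z; the closest it comes is θ_min = arccos(8/√72) ≈ 19.5°.

No: L_z,max = 8ℏ < |L| = 6√2 ℏ ≈ 8.485ℏ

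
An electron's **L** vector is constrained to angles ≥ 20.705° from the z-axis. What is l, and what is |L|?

At minimum angle, m_l = l, so cos θ = l/√(l(l+1)); cos²θ = l/(l+1) = 0.8750.
l = cos²θ/sin²θ ≈ 7.
Then |L| = ℏ√(7·8) = 2√14 ℏ.

l = 7, |L| = 2√14 ℏ ≈ 7.483ℏ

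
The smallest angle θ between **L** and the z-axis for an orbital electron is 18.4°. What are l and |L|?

cos θ_min = l/√(l(l+1)) = √(l/(l+1)), so l/(l+1) = cos²(18.4°) = 0.9004.
l = cos²θ/sin²θ ≈ 9.
Then |L| = ℏ√(9·10) = 3√10 ℏ.

l = 9, |L| = 3√10 ℏ ≈ 9.487ℏ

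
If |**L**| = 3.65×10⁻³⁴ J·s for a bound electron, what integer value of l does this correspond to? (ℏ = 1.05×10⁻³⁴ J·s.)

Dividing by ℏ: |L|/ℏ ≈ 3.476.
Set l(l+1) = 12.08; the integer solution is l = 3.

l = 3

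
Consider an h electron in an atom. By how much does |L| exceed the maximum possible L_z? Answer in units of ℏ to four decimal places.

H corresponds to l = 5.
|L| = √30 ℏ ≈ 5.4772ℏ, while L_z,max = lℏ = 5ℏ.
The difference is (√30 − 5)ℏ ≈ 0.4772ℏ.

|L| − L_z,max ≈ 0.4772ℏ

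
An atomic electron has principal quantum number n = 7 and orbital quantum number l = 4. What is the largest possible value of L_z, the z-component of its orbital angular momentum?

L_z,max = 4ℏ

L_z = m_l ℏ with m_l ∈ {−4, …, 4}; the maximum is m_l = 4.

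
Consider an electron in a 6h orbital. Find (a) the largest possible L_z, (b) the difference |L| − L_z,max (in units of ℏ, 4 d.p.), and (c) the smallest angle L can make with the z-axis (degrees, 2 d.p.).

L_z,max = 5ℏ; |L|−L_z,max ≈ 0.4772ℏ; θ_min ≈ 24.09°

6h means n = 6, l = 5.
L_z,max = lℏ = 5ℏ.
|L| − L_z,max = (√30 − 5)ℏ ≈ 0.4772ℏ.
cos θ_min = 5/√30, so θ_min ≈ 24.09°.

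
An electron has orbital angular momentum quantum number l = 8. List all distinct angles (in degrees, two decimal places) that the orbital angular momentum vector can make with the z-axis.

θ ∈ {19.47°, 34.42°, 45.00°, 53.90°, 61.87°, 69.30°, 76.37°, 83.23°, 90.00°, 96.77°, 103.63°, 110.70°, 118.13°, 126.10°, 135.00°, 145.58°, 160.53°}

|L|² = l(l+1)ℏ² = 72ℏ², so |L| = 6√2 ℏ.
cos θ = m_l/√72 for each m_l ∈ {-8, -7, -6, -5, -4, -3, -2, -1, 0, 1, 2, 3, 4, 5, 6, 7, 8}.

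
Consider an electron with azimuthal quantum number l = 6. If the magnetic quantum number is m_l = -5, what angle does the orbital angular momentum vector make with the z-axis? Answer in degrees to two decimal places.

θ ≈ 140.49°

|L|² = l(l+1)ℏ² = 42ℏ², so |L| = √42 ℏ.
L_z = m_l ℏ = −5ℏ.
cos θ = L_z/|L| = -5/√42, so θ ≈ 140.49°.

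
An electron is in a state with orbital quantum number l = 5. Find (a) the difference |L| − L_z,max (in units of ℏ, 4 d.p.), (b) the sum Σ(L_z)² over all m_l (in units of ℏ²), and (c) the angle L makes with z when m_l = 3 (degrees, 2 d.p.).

|L|−L_z,max ≈ 0.4772ℏ; Σ(L_z)² = 110 ℏ²; θ(m_l=3) ≈ 56.79°

|L| − L_z,max = (√30 − 5)ℏ ≈ 0.4772ℏ.
Σ m_l² = 110, so Σ(L_z)² = 110 ℏ².
For m_l = 3: cos θ = 3/√30, θ ≈ 56.79°.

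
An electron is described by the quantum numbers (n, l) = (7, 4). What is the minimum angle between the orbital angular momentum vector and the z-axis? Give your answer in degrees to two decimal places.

θ_min ≈ 26.57°

|L| = ℏ√(l(l+1)) = 2√5 ℏ.
The smallest angle corresponds to the largest L_z, i.e. m_l = l = 4, giving L_z = 4ℏ.
cos θ_min = 4/√20, so θ_min ≈ 26.57°.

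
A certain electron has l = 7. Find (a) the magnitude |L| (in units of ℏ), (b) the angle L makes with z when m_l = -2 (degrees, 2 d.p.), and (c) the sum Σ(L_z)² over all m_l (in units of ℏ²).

|L| = 2√14 ℏ ≈ 7.483ℏ; θ(m_l=-2) ≈ 105.50°; Σ(L_z)² = 280 ℏ²

|L| = ℏ√(7·8) = 2√14 ℏ ≈ 7.483ℏ.
For m_l = -2: cos θ = -2/√56, θ ≈ 105.50°.
Σ m_l² = 280, so Σ(L_z)² = 280 ℏ².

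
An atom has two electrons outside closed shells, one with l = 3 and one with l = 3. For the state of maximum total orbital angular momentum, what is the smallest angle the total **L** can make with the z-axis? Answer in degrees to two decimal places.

By the triangle rule, |l₁ − l₂| ≤ L ≤ l₁ + l₂.
So L can be 0, 1, 2, 3, 4, 5, 6.
The maximum is L = 6, with |L_tot| = ℏ√(6·7) = √42 ℏ.
The minimum angle with z is arccos(6/√42) ≈ 22.21°.

θ_min ≈ 22.21°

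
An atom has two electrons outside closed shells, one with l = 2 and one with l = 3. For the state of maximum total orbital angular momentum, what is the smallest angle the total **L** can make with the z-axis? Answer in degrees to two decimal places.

θ_min ≈ 24.09°

The total orbital quantum number L ranges from |l₁ − l₂| to l₁ + l₂ in integer steps.
So L can be 1, 2, 3, 4, 5.
The maximum is L = 5, with |L_tot| = ℏ√(5·6) = √30 ℏ.
The minimum angle with z is arccos(5/√30) ≈ 24.09°.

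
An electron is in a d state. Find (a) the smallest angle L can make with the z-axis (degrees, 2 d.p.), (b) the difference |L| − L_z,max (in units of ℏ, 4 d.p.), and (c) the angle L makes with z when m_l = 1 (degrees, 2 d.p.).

A d state has l = 2.
cos θ_min = 2/√6, so θ_min ≈ 35.26°.
|L| − L_z,max = (√6 − 2)ℏ ≈ 0.4495ℏ.
For m_l = 1: cos θ = 1/√6, θ ≈ 65.91°.

θ_min ≈ 35.26°; |L|−L_z,max ≈ 0.4495ℏ; θ(m_l=1) ≈ 65.91°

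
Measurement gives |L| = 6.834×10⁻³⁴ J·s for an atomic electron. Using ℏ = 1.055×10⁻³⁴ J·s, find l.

Dividing by ℏ: |L|/ℏ ≈ 6.478.
(|L|/ℏ)² = l(l+1) ≈ 41.96 ⇒ l = 6.

l = 6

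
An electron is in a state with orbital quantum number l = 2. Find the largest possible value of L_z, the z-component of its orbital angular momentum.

L_z,max = 2ℏ

L_z = m_l ℏ with m_l ∈ {−2, …, 2}; the maximum is m_l = 2.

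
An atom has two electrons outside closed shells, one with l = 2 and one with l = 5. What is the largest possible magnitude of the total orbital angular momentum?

|L_tot|_max = 2√14 ℏ ≈ 7.483ℏ

Angular momentum addition gives L = |l₁ − l₂|, …, l₁ + l₂.
Allowed values: L = 3, 4, 5, 6, 7.
The largest magnitude corresponds to L = 7: |L_tot| = ℏ√(7·8) = 2√14 ℏ.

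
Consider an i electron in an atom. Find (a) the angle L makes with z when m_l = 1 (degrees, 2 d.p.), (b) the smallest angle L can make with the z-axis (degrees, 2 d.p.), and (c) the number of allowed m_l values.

θ(m_l=1) ≈ 81.12°; θ_min ≈ 22.21°; 13 values

For an i orbital, l = 6.
For m_l = 1: cos θ = 1/√42, θ ≈ 81.12°.
cos θ_min = 6/√42, so θ_min ≈ 22.21°.
There are 2l+1 = 13 values of m_l.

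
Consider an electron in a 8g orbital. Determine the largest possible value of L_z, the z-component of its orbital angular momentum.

L_z,max = 4ℏ

For 8g, l = 4.
L_z = m_l ℏ with m_l ∈ {−4, …, 4}; the maximum is m_l = 4.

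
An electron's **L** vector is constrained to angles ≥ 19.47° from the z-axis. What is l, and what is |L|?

cos²θ_min = l/(l+1) = 0.8889.
Thus l = 0.8889/(1 − 0.8889) ≈ 8.
Then |L| = ℏ√(8·9) = 6√2 ℏ.

l = 8, |L| = 6√2 ℏ ≈ 8.485ℏ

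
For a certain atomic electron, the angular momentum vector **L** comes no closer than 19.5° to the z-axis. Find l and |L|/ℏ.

l = 8, |L| = 6√2 ℏ ≈ 8.485ℏ

cos²θ_min = l/(l+1) = 0.8886.
Solving: l = 8.
Then |L| = ℏ√(8·9) = 6√2 ℏ.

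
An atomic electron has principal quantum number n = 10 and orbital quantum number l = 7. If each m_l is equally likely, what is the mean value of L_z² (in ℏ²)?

⟨L_z²⟩ = 18.67 ℏ²

The allowed m_l values are -7, -6, -5, -4, -3, -2, -1, 0, 1, 2, 3, 4, 5, 6, 7.
⟨L_z²⟩ = ℏ²·l(l+1)/3 = 18.67ℏ².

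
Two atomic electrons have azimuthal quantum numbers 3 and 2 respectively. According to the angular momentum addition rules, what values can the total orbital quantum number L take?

L = 1, 2, 3, 4, 5

By the triangle rule, |l₁ − l₂| ≤ L ≤ l₁ + l₂.
So L can be 1, 2, 3, 4, 5.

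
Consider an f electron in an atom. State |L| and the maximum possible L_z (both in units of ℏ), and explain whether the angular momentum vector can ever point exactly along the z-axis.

No: L_z,max = 3ℏ < |L| = 2√3 ℏ ≈ 3.464ℏ

For an f orbital, l = 3.
|L| = 2√3 ℏ ≈ 3.4641ℏ, while L_z,max = lℏ = 3ℏ.
Since |L| > L_z,max, the vector can never point exactly along z; the closest it comes is θ_min = arccos(3/√12) ≈ 30.0°.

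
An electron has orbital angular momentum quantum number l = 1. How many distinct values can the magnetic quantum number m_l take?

3

The number of m_l values is 2l + 1 = 2·1 + 1 = 3.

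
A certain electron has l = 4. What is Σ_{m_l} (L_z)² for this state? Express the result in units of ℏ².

The allowed m_l values are -4, -3, -2, -1, 0, 1, 2, 3, 4.
Σ m_l² = l(l+1)(2l+1)/3 = 4·5·9/3 = 60.

Σ(L_z)² = 60 ℏ²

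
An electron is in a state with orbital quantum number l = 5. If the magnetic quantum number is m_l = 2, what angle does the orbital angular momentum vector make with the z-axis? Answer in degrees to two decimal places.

θ ≈ 68.58°

|L|² = l(l+1)ℏ² = 30ℏ², so |L| = √30 ℏ.
L_z = m_l ℏ = 2ℏ.
cos θ = L_z/|L| = 2/√30, so θ ≈ 68.58°.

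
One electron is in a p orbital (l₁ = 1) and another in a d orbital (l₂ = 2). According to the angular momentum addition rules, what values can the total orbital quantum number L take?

L = 1, 2, 3

Angular momentum addition gives L = |l₁ − l₂|, …, l₁ + l₂.
L ∈ {1, 2, 3}.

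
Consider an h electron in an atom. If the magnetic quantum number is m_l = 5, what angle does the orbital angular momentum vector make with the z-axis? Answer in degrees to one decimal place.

An h state has l = 5.
|L| = √(l(l+1)) ℏ = √30 ℏ.
L_z = m_l ℏ = 5ℏ.
cos θ = L_z/|L| = 5/√30, so θ ≈ 24.1°.

θ ≈ 24.1°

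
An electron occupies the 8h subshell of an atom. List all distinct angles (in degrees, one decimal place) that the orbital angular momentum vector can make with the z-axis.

8h means n = 8, l = 5.
|L| = ℏ√(l(l+1)) = √30 ℏ.
cos θ = m_l/√30 for each m_l ∈ {-5, -4, -3, -2, -1, 0, 1, 2, 3, 4, 5}.

θ ∈ {24.1°, 43.1°, 56.8°, 68.6°, 79.5°, 90.0°, 100.5°, 111.4°, 123.2°, 136.9°, 155.9°}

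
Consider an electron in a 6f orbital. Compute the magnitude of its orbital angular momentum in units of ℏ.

|L| = 2√3 ℏ ≈ 3.464ℏ

For 6f, l = 3.
|L| = ℏ√(l(l+1)) = ℏ√(3·4) = 2√3 ℏ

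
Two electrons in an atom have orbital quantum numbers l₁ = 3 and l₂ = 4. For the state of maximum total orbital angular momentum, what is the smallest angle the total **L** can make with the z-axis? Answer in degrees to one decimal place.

L runs from |3 − 4| = 1 to 3 + 4 = 7.
L ∈ {1, 2, 3, 4, 5, 6, 7}.
The maximum is L = 7, with |L_tot| = ℏ√(7·8) = 2√14 ℏ.
The minimum angle with z is arccos(7/√56) ≈ 20.7°.

θ_min ≈ 20.7°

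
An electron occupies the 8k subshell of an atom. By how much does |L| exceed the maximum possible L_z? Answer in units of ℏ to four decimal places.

|L| − L_z,max ≈ 0.4833ℏ

The 8k subshell has l = 7.
|L| = 2√14 ℏ ≈ 7.4833ℏ, while L_z,max = lℏ = 7ℏ.
The difference is (2√14 − 7)ℏ ≈ 0.4833ℏ.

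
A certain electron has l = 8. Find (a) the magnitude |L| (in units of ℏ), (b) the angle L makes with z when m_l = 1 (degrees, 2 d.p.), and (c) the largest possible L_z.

|L| = 6√2 ℏ ≈ 8.485ℏ; θ(m_l=1) ≈ 83.23°; L_z,max = 8ℏ

|L| = ℏ√(8·9) = 6√2 ℏ ≈ 8.485ℏ.
For m_l = 1: cos θ = 1/√72, θ ≈ 83.23°.
L_z,max = lℏ = 8ℏ.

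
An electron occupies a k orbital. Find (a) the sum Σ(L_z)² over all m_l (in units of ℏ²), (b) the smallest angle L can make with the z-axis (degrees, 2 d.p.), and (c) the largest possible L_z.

Σ(L_z)² = 280 ℏ²; θ_min ≈ 20.70°; L_z,max = 7ℏ

A k state has l = 7.
Σ m_l² = 280, so Σ(L_z)² = 280 ℏ².
cos θ_min = 7/√56, so θ_min ≈ 20.70°.
L_z,max = lℏ = 7ℏ.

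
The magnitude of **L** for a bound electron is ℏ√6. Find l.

|L| = ℏ√(l(l+1)), so l(l+1) = 6.
Solving: l = 2.

l = 2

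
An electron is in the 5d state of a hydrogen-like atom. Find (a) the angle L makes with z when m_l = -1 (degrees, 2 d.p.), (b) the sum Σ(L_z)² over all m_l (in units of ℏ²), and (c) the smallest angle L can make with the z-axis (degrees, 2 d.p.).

θ(m_l=-1) ≈ 114.09°; Σ(L_z)² = 10 ℏ²; θ_min ≈ 35.26°

For 5d, l = 2.
For m_l = -1: cos θ = -1/√6, θ ≈ 114.09°.
Σ m_l² = 10, so Σ(L_z)² = 10 ℏ².
cos θ_min = 2/√6, so θ_min ≈ 35.26°.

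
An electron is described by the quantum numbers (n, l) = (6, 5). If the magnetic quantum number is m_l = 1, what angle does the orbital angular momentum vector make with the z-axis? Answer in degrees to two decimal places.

|L| = ℏ√(l(l+1)) = √30 ℏ.
L_z = m_l ℏ = 1ℏ.
cos θ = L_z/|L| = 1/√30, so θ ≈ 79.48°.

θ ≈ 79.48°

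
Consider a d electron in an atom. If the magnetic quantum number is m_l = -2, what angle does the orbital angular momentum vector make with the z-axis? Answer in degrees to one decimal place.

θ ≈ 144.7°

A d state has l = 2.
|L| = ℏ√(l(l+1)) = √6 ℏ.
L_z = m_l ℏ = −2ℏ.
cos θ = L_z/|L| = -2/√6, so θ ≈ 144.7°.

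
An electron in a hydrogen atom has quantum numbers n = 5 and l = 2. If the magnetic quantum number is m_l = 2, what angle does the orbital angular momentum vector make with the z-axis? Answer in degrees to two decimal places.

|L| = √(l(l+1)) ℏ = √6 ℏ.
L_z = m_l ℏ = 2ℏ.
cos θ = L_z/|L| = 2/√6, so θ ≈ 35.26°.

θ ≈ 35.26°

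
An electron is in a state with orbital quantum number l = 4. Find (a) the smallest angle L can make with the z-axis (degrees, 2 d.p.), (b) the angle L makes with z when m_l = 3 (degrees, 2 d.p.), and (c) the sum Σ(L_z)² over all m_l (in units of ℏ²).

cos θ_min = 4/√20, so θ_min ≈ 26.57°.
For m_l = 3: cos θ = 3/√20, θ ≈ 47.87°.
Σ m_l² = 60, so Σ(L_z)² = 60 ℏ².

θ_min ≈ 26.57°; θ(m_l=3) ≈ 47.87°; Σ(L_z)² = 60 ℏ²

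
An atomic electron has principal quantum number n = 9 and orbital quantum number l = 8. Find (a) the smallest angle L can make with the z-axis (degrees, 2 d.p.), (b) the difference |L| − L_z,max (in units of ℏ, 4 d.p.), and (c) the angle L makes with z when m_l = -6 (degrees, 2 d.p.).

θ_min ≈ 19.47°; |L|−L_z,max ≈ 0.4853ℏ; θ(m_l=-6) ≈ 135.00°

cos θ_min = 8/√72, so θ_min ≈ 19.47°.
|L| − L_z,max = (6√2 − 8)ℏ ≈ 0.4853ℏ.
For m_l = -6: cos θ = -6/√72, θ ≈ 135.00°.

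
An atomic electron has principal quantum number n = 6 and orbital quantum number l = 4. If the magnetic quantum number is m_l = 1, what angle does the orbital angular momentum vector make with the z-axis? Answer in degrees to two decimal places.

|L| = √(l(l+1)) ℏ = 2√5 ℏ.
L_z = m_l ℏ = 1ℏ.
cos θ = L_z/|L| = 1/√20, so θ ≈ 77.08°.

θ ≈ 77.08°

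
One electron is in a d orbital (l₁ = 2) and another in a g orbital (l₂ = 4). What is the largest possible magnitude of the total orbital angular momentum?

|L_tot|_max = √42 ℏ ≈ 6.481ℏ

Angular momentum addition gives L = |l₁ − l₂|, …, l₁ + l₂.
Allowed values: L = 2, 3, 4, 5, 6.
The largest magnitude corresponds to L = 6: |L_tot| = ℏ√(6·7) = √42 ℏ.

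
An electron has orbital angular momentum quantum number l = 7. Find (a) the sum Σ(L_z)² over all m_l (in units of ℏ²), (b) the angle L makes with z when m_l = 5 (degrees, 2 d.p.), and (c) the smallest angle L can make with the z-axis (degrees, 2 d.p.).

Σ m_l² = 280, so Σ(L_z)² = 280 ℏ².
For m_l = 5: cos θ = 5/√56, θ ≈ 48.08°.
cos θ_min = 7/√56, so θ_min ≈ 20.70°.

Σ(L_z)² = 280 ℏ²; θ(m_l=5) ≈ 48.08°; θ_min ≈ 20.70°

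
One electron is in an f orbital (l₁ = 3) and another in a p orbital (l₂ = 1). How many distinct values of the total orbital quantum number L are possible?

3

Angular momentum addition gives L = |l₁ − l₂|, …, l₁ + l₂.
L ∈ {2, 3, 4}.
That is 3 values.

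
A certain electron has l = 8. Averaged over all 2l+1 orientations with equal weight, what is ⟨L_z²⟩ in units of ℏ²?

⟨L_z²⟩ = 24 ℏ²

The allowed m_l values are -8, -7, -6, -5, -4, -3, -2, -1, 0, 1, 2, 3, 4, 5, 6, 7, 8.
⟨L_z²⟩ = ℏ²·(Σ m_l²)/(2l+1) = ℏ²·408/17 = 24ℏ².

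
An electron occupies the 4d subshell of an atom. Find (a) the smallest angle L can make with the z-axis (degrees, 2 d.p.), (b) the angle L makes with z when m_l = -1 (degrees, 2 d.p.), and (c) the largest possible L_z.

θ_min ≈ 35.26°; θ(m_l=-1) ≈ 114.09°; L_z,max = 2ℏ

For 4d, l = 2.
cos θ_min = 2/√6, so θ_min ≈ 35.26°.
For m_l = -1: cos θ = -1/√6, θ ≈ 114.09°.
L_z,max = lℏ = 2ℏ.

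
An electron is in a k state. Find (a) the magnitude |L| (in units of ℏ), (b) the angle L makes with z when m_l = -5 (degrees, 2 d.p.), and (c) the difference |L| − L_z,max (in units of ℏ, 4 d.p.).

|L| = 2√14 ℏ ≈ 7.483ℏ; θ(m_l=-5) ≈ 131.92°; |L|−L_z,max ≈ 0.4833ℏ

For a k orbital, l = 7.
|L| = ℏ√(7·8) = 2√14 ℏ ≈ 7.483ℏ.
For m_l = -5: cos θ = -5/√56, θ ≈ 131.92°.
|L| − L_z,max = (2√14 − 7)ℏ ≈ 0.4833ℏ.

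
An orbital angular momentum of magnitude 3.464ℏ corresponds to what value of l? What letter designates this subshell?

Since |L|² = l(l+1)ℏ², l(l+1) = 12.
The positive root is l = 3.

l = 3 (f orbital)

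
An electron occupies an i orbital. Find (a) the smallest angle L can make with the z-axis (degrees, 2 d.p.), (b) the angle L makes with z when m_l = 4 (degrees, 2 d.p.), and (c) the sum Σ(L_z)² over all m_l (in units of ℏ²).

θ_min ≈ 22.21°; θ(m_l=4) ≈ 51.89°; Σ(L_z)² = 182 ℏ²

For an i orbital, l = 6.
cos θ_min = 6/√42, so θ_min ≈ 22.21°.
For m_l = 4: cos θ = 4/√42, θ ≈ 51.89°.
Σ m_l² = 182, so Σ(L_z)² = 182 ℏ².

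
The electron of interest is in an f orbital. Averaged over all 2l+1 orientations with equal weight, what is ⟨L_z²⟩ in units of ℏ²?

⟨L_z²⟩ = 4 ℏ²

An f state has l = 3.
m_l ∈ {-3, -2, -1, 0, 1, 2, 3}.
Average of L_z² over 7 states: 28/7 ℏ² = 4 ℏ².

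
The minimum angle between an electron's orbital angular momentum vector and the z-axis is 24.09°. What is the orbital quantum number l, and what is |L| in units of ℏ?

At minimum angle, m_l = l, so cos θ = l/√(l(l+1)); cos²θ = l/(l+1) = 0.8334.
Thus l = 0.8334/(1 − 0.8334) ≈ 5.
Then |L| = ℏ√(5·6) = √30 ℏ.

l = 5, |L| = √30 ℏ ≈ 5.477ℏ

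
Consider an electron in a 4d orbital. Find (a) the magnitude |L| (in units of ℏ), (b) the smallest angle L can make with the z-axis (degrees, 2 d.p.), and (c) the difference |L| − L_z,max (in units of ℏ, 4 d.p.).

For 4d, l = 2.
|L| = ℏ√(2·3) = √6 ℏ ≈ 2.449ℏ.
cos θ_min = 2/√6, so θ_min ≈ 35.26°.
|L| − L_z,max = (√6 − 2)ℏ ≈ 0.4495ℏ.

|L| = √6 ℏ ≈ 2.449ℏ; θ_min ≈ 35.26°; |L|−L_z,max ≈ 0.4495ℏ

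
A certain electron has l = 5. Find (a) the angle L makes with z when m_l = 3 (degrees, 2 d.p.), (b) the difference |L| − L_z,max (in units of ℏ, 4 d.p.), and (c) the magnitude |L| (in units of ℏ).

θ(m_l=3) ≈ 56.79°; |L|−L_z,max ≈ 0.4772ℏ; |L| = √30 ℏ ≈ 5.477ℏ

For m_l = 3: cos θ = 3/√30, θ ≈ 56.79°.
|L| − L_z,max = (√30 − 5)ℏ ≈ 0.4772ℏ.
|L| = ℏ√(5·6) = √30 ℏ ≈ 5.477ℏ.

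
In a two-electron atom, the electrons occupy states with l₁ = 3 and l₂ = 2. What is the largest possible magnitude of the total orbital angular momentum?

|L_tot|_max = √30 ℏ ≈ 5.477ℏ

By the triangle rule, |l₁ − l₂| ≤ L ≤ l₁ + l₂.
Allowed values: L = 1, 2, 3, 4, 5.
The largest magnitude corresponds to L = 5: |L_tot| = ℏ√(5·6) = √30 ℏ.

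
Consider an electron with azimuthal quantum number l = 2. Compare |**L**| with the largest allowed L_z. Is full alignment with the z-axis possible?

No: L_z,max = 2ℏ < |L| = √6 ℏ ≈ 2.449ℏ

|L| = √6 ℏ ≈ 2.4495ℏ, while L_z,max = lℏ = 2ℏ.
Since |L| > L_z,max, the vector can never point exactly along z; the closest it comes is θ_min = arccos(2/√6) ≈ 35.3°.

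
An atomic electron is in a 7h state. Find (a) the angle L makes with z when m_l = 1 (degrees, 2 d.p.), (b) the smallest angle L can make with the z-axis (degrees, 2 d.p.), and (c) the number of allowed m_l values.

θ(m_l=1) ≈ 79.48°; θ_min ≈ 24.09°; 11 values

7h means n = 7, l = 5.
For m_l = 1: cos θ = 1/√30, θ ≈ 79.48°.
cos θ_min = 5/√30, so θ_min ≈ 24.09°.
There are 2l+1 = 11 values of m_l.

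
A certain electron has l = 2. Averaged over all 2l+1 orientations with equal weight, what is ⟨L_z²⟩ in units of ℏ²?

⟨L_z²⟩ = 2 ℏ²

m_l runs from −2 to 2, i.e. {-2, -1, 0, 1, 2}.
⟨L_z²⟩ = ℏ²·(Σ m_l²)/(2l+1) = ℏ²·10/5 = 2ℏ².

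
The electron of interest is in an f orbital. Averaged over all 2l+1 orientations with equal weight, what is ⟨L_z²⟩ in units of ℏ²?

⟨L_z²⟩ = 4 ℏ²

For an f orbital, l = 3.
The allowed m_l values are -3, -2, -1, 0, 1, 2, 3.
⟨L_z²⟩ = ℏ²·(Σ m_l²)/(2l+1) = ℏ²·28/7 = 4ℏ².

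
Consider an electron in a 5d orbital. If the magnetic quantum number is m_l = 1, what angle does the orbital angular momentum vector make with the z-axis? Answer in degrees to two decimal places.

θ ≈ 65.91°

The 5d subshell has l = 2.
|L| = √(l(l+1)) ℏ = √6 ℏ.
L_z = m_l ℏ = 1ℏ.
cos θ = L_z/|L| = 1/√6, so θ ≈ 65.91°.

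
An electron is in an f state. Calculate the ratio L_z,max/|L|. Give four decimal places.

L_z,max/|L| = 0.8660

The letter f corresponds to l = 3.
|L| = 2√3 ℏ ≈ 3.4641ℏ, while L_z,max = lℏ = 3ℏ.
L_z,max/|L| = 3/√12 = 0.8660.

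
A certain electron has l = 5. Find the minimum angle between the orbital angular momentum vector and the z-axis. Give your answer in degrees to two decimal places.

|L|² = l(l+1)ℏ² = 30ℏ², so |L| = √30 ℏ.
The smallest angle corresponds to the largest L_z, i.e. m_l = l = 5, giving L_z = 5ℏ.
cos θ_min = 5/√30, so θ_min ≈ 24.09°.

θ_min ≈ 24.09°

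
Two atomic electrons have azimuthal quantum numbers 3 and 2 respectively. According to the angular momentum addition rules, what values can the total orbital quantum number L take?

L = 1, 2, 3, 4, 5

By the triangle rule, |l₁ − l₂| ≤ L ≤ l₁ + l₂.
Allowed values: L = 1, 2, 3, 4, 5.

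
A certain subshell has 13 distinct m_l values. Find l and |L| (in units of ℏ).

Since there are 2l+1 = 13 values of m_l, l = 6.
|L| = ℏ√(l(l+1)) = ℏ√(6·7) = √42 ℏ.

l = 6, |L| = √42 ℏ ≈ 6.481ℏ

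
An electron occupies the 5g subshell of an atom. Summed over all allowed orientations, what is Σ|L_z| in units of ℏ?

Σ|L_z| = 20 ℏ

For 5g, l = 4.
m_l ∈ {-4, -3, -2, -1, 0, 1, 2, 3, 4}.
Σ|m_l| = 2·4(4+1)/2 = 20.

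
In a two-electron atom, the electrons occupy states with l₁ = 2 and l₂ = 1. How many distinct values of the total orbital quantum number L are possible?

Angular momentum addition gives L = |l₁ − l₂|, …, l₁ + l₂.
L ∈ {1, 2, 3}.
That is 3 values.

3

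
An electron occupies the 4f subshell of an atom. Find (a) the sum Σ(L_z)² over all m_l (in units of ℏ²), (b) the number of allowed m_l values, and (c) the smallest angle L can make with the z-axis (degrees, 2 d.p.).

Σ(L_z)² = 28 ℏ²; 7 values; θ_min ≈ 30.00°

4f means n = 4, l = 3.
Σ m_l² = 28, so Σ(L_z)² = 28 ℏ².
There are 2l+1 = 7 values of m_l.
cos θ_min = 3/√12, so θ_min ≈ 30.00°.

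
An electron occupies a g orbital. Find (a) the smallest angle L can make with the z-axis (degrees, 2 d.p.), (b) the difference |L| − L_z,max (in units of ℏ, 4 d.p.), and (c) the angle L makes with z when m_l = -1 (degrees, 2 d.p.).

For a g orbital, l = 4.
cos θ_min = 4/√20, so θ_min ≈ 26.57°.
|L| − L_z,max = (2√5 − 4)ℏ ≈ 0.4721ℏ.
For m_l = -1: cos θ = -1/√20, θ ≈ 102.92°.

θ_min ≈ 26.57°; |L|−L_z,max ≈ 0.4721ℏ; θ(m_l=-1) ≈ 102.92°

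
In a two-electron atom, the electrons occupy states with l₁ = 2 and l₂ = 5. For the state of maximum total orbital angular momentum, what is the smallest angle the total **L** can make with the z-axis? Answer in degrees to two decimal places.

By the triangle rule, |l₁ − l₂| ≤ L ≤ l₁ + l₂.
So L can be 3, 4, 5, 6, 7.
The maximum is L = 7, with |L_tot| = ℏ√(7·8) = 2√14 ℏ.
The minimum angle with z is arccos(7/√56) ≈ 20.70°.

θ_min ≈ 20.70°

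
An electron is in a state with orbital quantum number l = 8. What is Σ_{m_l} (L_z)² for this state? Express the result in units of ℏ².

Σ(L_z)² = 408 ℏ²

m_l runs from −8 to 8, i.e. {-8, -7, -6, -5, -4, -3, -2, -1, 0, 1, 2, 3, 4, 5, 6, 7, 8}.
Summing m² from −8 to 8: Σ m_l² = 408.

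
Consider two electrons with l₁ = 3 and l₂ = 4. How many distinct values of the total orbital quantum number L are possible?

7

Angular momentum addition gives L = |l₁ − l₂|, …, l₁ + l₂.
L ∈ {1, 2, 3, 4, 5, 6, 7}.
That is 7 values.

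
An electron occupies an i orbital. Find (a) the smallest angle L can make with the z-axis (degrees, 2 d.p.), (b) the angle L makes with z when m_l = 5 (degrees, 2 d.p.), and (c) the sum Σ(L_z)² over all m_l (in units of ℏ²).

θ_min ≈ 22.21°; θ(m_l=5) ≈ 39.51°; Σ(L_z)² = 182 ℏ²

An i state has l = 6.
cos θ_min = 6/√42, so θ_min ≈ 22.21°.
For m_l = 5: cos θ = 5/√42, θ ≈ 39.51°.
Σ m_l² = 182, so Σ(L_z)² = 182 ℏ².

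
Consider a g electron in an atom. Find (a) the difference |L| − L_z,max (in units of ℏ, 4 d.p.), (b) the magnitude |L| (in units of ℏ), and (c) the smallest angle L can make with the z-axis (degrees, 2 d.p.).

A g state has l = 4.
|L| − L_z,max = (2√5 − 4)ℏ ≈ 0.4721ℏ.
|L| = ℏ√(4·5) = 2√5 ℏ ≈ 4.472ℏ.
cos θ_min = 4/√20, so θ_min ≈ 26.57°.

|L|−L_z,max ≈ 0.4721ℏ; |L| = 2√5 ℏ ≈ 4.472ℏ; θ_min ≈ 26.57°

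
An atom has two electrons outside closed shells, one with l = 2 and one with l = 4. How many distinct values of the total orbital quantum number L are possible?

Angular momentum addition gives L = |l₁ − l₂|, …, l₁ + l₂.
L ∈ {2, 3, 4, 5, 6}.
That is 5 values.

5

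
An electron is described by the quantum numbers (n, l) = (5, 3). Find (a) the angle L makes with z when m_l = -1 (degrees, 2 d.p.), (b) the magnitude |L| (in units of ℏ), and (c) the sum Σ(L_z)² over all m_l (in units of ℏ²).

θ(m_l=-1) ≈ 106.78°; |L| = 2√3 ℏ ≈ 3.464ℏ; Σ(L_z)² = 28 ℏ²

For m_l = -1: cos θ = -1/√12, θ ≈ 106.78°.
|L| = ℏ√(3·4) = 2√3 ℏ ≈ 3.464ℏ.
Σ m_l² = 28, so Σ(L_z)² = 28 ℏ².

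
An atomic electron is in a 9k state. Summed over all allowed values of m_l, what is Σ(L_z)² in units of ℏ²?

Σ(L_z)² = 280 ℏ²

The 9k subshell has l = 7.
m_l runs from −7 to 7, i.e. {-7, -6, -5, -4, -3, -2, -1, 0, 1, 2, 3, 4, 5, 6, 7}.
Σ m_l² = l(l+1)(2l+1)/3 = 7·8·15/3 = 280.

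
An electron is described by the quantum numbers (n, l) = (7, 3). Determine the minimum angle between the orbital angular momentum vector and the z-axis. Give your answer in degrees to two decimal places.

|L|² = l(l+1)ℏ² = 12ℏ², so |L| = 2√3 ℏ.
The smallest angle corresponds to the largest L_z, i.e. m_l = l = 3, giving L_z = 3ℏ.
cos θ_min = 3/√12, so θ_min ≈ 30.00°.

θ_min ≈ 30.00°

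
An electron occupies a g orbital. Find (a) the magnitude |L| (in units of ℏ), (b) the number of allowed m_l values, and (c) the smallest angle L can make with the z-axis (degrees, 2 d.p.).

The letter g corresponds to l = 4.
|L| = ℏ√(4·5) = 2√5 ℏ ≈ 4.472ℏ.
There are 2l+1 = 9 values of m_l.
cos θ_min = 4/√20, so θ_min ≈ 26.57°.

|L| = 2√5 ℏ ≈ 4.472ℏ; 9 values; θ_min ≈ 26.57°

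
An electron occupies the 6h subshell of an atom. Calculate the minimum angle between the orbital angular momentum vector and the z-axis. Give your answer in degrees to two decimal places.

6h means n = 6, l = 5.
|L| = √(l(l+1)) ℏ = √30 ℏ.
The smallest angle corresponds to the largest L_z, i.e. m_l = l = 5, giving L_z = 5ℏ.
cos θ_min = 5/√30, so θ_min ≈ 24.09°.

θ_min ≈ 24.09°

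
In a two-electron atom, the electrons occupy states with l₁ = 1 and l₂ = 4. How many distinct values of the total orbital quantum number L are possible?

3

By the triangle rule, |l₁ − l₂| ≤ L ≤ l₁ + l₂.
Allowed values: L = 3, 4, 5.
That is 3 values.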